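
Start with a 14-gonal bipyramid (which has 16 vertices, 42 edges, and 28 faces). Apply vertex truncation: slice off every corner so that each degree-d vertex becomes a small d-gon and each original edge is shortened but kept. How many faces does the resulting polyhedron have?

Truncation replaces each original edge-end by a new vertex, so V′ = 2E = 84.
Each original edge survives, and each old vertex of degree d contributes d new edges; summing degrees gives Σd = 2E, so E′ = E + 2E = 3E = 126.
Each original face survives and each original vertex becomes one new face: F′ = F + V = 44.

44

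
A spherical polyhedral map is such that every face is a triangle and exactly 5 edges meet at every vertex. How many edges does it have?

30

Each face has 3 edges and each edge borders two faces, so 2E = 3F.
Each vertex has degree 5, so 5V = 2E and hence V = 3F/5.
Euler: V − E + F = 2 ⇒ (3F/5) − (3F/2) + F = 2.
Multiply by 10: (6 − 15 + 10)F = 20, i.e. 1F = 20.
So F = 20, E = 3·20/2 = 30, V = 3·20/5 = 12.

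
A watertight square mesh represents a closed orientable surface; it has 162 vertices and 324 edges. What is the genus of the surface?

Every face is a square and each edge borders two faces, so 4F = 2·324, giving F = 162.
χ = V − E + F = 162 − 324 + 162 = 0.
For a closed orientable surface χ = 2 − 2g, so g = (2 − (0))/2 = 1.

1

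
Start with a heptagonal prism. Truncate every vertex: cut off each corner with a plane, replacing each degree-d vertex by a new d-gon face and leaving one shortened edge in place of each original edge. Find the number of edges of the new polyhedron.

63

The base solid has V = 14, E = 21, F = 9.
Truncation replaces each original edge-end by a new vertex, so V′ = 2E = 42.
Each original edge survives, and each old vertex of degree d contributes d new edges; summing degrees gives Σd = 2E, so E′ = E + 2E = 3E = 63.
Each original face survives and each original vertex becomes one new face: F′ = F + V = 23.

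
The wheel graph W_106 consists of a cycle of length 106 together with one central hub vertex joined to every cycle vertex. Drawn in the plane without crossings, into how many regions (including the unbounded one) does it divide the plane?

107

W_106 has V = 106 + 1 = 107 vertices and E = 2·106 = 212 edges.
By Euler's formula F = 2 − V + E = 2 − 107 + 212 = 107.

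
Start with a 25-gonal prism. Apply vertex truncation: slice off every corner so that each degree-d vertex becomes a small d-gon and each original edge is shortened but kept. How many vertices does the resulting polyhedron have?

The base solid has V = 50, E = 75, F = 27.
Truncation replaces each original edge-end by a new vertex, so V′ = 2E = 150.
Each original edge survives, and each old vertex of degree d contributes d new edges; summing degrees gives Σd = 2E, so E′ = E + 2E = 3E = 225.
Each original face survives and each original vertex becomes one new face: F′ = F + V = 77.

150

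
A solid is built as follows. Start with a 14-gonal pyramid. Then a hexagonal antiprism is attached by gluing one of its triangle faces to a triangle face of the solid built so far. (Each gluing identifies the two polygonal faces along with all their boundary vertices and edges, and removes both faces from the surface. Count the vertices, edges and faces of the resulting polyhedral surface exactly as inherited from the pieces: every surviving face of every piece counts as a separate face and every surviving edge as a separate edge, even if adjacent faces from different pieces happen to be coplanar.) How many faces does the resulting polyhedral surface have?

A 14-gonal pyramid: V=15, E=28, F=15.
Attach a hexagonal antiprism (V=12, E=24, F=14) along a 3-gon: merge 3 vertices and 3 edges, delete both glued faces → V=24, E=49, F=27.
Check: V − E + F = 24 − 49 + 27 = 2.

27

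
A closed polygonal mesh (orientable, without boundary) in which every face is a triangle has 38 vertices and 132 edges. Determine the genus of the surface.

Every face is a triangle and each edge borders two faces, so 3F = 2·132, giving F = 88.
χ = V − E + F = 38 − 132 + 88 = -6.
For a closed orientable surface χ = 2 − 2g, so g = (2 − (-6))/2 = 4.

4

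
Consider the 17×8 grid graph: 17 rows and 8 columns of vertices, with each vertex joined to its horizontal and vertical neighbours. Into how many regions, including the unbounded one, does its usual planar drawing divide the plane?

113

The grid has V = 17·8 = 136 vertices and E = 17·7 + 8·16 = 247 edges.
F = 2 − V + E = 2 − 136 + 247 = 113.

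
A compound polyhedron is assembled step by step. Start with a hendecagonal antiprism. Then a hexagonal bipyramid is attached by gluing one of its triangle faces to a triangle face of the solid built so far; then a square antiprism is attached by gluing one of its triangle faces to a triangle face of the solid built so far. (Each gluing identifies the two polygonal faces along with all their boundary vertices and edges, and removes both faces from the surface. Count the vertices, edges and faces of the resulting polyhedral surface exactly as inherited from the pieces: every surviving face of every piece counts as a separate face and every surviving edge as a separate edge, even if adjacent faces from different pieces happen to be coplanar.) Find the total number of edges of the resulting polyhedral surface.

72

A hendecagonal antiprism: V=22, E=44, F=24.
Attach a hexagonal bipyramid (V=8, E=18, F=12) along a 3-gon: merge 3 vertices and 3 edges, delete both glued faces → V=27, E=59, F=34.
Attach a square antiprism (V=8, E=16, F=10) along a 3-gon: merge 3 vertices and 3 edges, delete both glued faces → V=32, E=72, F=42.
Check: V − E + F = 32 − 72 + 42 = 2.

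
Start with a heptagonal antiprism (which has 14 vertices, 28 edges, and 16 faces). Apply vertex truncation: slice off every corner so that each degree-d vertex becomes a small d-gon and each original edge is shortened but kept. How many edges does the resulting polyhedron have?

Truncation replaces each original edge-end by a new vertex, so V′ = 2E = 56.
Each original edge survives, and each old vertex of degree d contributes d new edges; summing degrees gives Σd = 2E, so E′ = E + 2E = 3E = 84.
Each original face survives and each original vertex becomes one new face: F′ = F + V = 30.

84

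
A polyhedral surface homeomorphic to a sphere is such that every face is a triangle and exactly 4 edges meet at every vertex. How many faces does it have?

8

Each face has 3 edges and each edge borders two faces, so 2E = 3F.
Each vertex has degree 4, so 4V = 2E and hence V = 3F/4.
Euler: V − E + F = 2 ⇒ (3F/4) − (3F/2) + F = 2.
Multiply by 8: (6 − 12 + 8)F = 16, i.e. 2F = 16.
So F = 8, E = 3·8/2 = 12, V = 3·8/4 = 6.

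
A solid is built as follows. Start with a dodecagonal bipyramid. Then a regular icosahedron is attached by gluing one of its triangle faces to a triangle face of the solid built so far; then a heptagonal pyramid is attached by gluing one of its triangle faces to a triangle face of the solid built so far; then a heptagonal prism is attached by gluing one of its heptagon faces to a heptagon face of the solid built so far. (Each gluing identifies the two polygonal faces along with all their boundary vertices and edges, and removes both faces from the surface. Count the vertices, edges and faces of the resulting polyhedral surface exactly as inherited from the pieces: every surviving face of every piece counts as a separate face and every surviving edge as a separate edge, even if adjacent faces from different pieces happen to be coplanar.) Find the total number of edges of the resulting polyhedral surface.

A dodecagonal bipyramid: V=14, E=36, F=24.
Attach a regular icosahedron (V=12, E=30, F=20) along a 3-gon: merge 3 vertices and 3 edges, delete both glued faces → V=23, E=63, F=42.
Attach a heptagonal pyramid (V=8, E=14, F=8) along a 3-gon: merge 3 vertices and 3 edges, delete both glued faces → V=28, E=74, F=48.
Attach a heptagonal prism (V=14, E=21, F=9) along a 7-gon: merge 7 vertices and 7 edges, delete both glued faces → V=35, E=88, F=55.
Check: V − E + F = 35 − 88 + 55 = 2.

88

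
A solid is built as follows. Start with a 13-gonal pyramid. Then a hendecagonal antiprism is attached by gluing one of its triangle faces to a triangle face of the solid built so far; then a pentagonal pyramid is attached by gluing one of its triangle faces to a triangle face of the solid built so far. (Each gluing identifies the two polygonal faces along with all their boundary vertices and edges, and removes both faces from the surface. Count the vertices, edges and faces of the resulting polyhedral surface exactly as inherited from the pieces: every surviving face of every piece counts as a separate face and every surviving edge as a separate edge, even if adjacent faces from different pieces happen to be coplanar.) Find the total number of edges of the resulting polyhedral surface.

74

A 13-gonal pyramid: V=14, E=26, F=14.
Attach a hendecagonal antiprism (V=22, E=44, F=24) along a 3-gon: merge 3 vertices and 3 edges, delete both glued faces → V=33, E=67, F=36.
Attach a pentagonal pyramid (V=6, E=10, F=6) along a 3-gon: merge 3 vertices and 3 edges, delete both glued faces → V=36, E=74, F=40.
Check: V − E + F = 36 − 74 + 40 = 2.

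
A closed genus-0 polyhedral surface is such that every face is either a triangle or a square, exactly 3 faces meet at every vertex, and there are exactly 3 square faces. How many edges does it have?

Let x be the number of triangles; then F = 3 + x.
Edge–face incidences: 2E = 4·3 + 3·x = 12 + 3x.
Every vertex has degree 3, so 3V = 2E.
Euler: V − E + F = 2 ⇒ (2E)/3 − E + (3 + x) = 2.
Multiply by 6: 2·(2E) − 3·(2E) + 6·(3 + x) = 12, i.e. 18 + 6x − (12 + 3x) = 12.
Collecting terms: 3x + 6 = 12, so 3x = 6, so x = 2.
Then 2E = 12 + 3·2 = 18, so E = 9, V = 2E/3 = 6, F = 3 + 2 = 5.

9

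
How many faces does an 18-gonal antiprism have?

An antiprism on an n-gon has two n-gon caps and 2n triangles: V = 2·18 = 36, E = 4·18 = 72, F = 2·18 + 2 = 38.

38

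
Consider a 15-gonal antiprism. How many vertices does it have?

An antiprism on an n-gon has two n-gon caps and 2n triangles: V = 2·15 = 30, E = 4·15 = 60, F = 2·15 + 2 = 32.
Check: V − E + F = 30 − 60 + 32 = 2.

30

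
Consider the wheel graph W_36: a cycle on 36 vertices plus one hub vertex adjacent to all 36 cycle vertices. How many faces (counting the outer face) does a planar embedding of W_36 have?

W_36 has V = 36 + 1 = 37 vertices and E = 2·36 = 72 edges.
By Euler's formula F = 2 − V + E = 2 − 37 + 72 = 37.

37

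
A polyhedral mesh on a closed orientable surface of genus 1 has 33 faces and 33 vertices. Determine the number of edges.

For a closed orientable surface of genus 1, χ = 2 − 2·1 = 0.
E = V + F − (0) = 33 + 33 − (0) = 66.

66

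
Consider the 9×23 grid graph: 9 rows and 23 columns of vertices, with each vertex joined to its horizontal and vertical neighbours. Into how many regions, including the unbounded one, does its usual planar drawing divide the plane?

The grid has V = 9·23 = 207 vertices and E = 9·22 + 23·8 = 382 edges.
F = 2 − V + E = 2 − 207 + 382 = 177.

177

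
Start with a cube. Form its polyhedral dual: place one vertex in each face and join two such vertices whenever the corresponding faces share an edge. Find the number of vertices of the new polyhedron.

The base solid has V = 8, E = 12, F = 6.
The dual swaps V and F and preserves E: V′ = F = 6, E′ = E = 12, F′ = V = 8.

6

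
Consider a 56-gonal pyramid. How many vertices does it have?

A pyramid on an n-gon base has one n-gon and n triangles: V = 56 + 1 = 57, E = 2·56 = 112, F = 56 + 1 = 57.

57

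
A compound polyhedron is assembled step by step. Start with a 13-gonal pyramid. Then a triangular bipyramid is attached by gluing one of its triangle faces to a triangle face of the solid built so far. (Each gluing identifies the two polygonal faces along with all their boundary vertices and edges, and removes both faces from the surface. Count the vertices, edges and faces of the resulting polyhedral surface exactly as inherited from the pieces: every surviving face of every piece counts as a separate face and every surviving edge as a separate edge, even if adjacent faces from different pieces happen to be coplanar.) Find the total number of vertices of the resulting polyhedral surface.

16

A 13-gonal pyramid: V=14, E=26, F=14.
Attach a triangular bipyramid (V=5, E=9, F=6) along a 3-gon: merge 3 vertices and 3 edges, delete both glued faces → V=16, E=32, F=18.
Check: V − E + F = 16 − 32 + 18 = 2.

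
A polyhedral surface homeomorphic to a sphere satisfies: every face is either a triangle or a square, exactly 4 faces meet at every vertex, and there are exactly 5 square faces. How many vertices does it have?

11

Let x be the number of triangles; then F = 5 + x.
Edge–face incidences: 2E = 4·5 + 3·x = 20 + 3x.
Every vertex has degree 4, so 4V = 2E.
Euler: V − E + F = 2 ⇒ (2E)/4 − E + (5 + x) = 2.
Multiply by 8: 2·(2E) − 4·(2E) + 8·(5 + x) = 16, i.e. 40 + 8x − 2·(20 + 3x) = 16.
Collecting terms: 2x = 16, so x = 8.
Then 2E = 20 + 3·8 = 44, so E = 22, V = 2E/4 = 11, F = 5 + 8 = 13.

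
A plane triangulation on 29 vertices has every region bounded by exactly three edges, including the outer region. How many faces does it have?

In a plane triangulation 3F = 2E and V − E + F = 2, so F = 2V − 4 = 2·29 − 4 = 54.

54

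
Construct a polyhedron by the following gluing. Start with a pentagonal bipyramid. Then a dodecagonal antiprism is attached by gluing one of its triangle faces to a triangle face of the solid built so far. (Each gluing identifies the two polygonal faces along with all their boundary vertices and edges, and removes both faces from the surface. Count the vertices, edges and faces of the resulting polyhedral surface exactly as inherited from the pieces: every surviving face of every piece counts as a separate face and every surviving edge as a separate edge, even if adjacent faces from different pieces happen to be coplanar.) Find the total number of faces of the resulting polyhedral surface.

34

A pentagonal bipyramid: V=7, E=15, F=10.
Attach a dodecagonal antiprism (V=24, E=48, F=26) along a 3-gon: merge 3 vertices and 3 edges, delete both glued faces → V=28, E=60, F=34.
Check: V − E + F = 28 − 60 + 34 = 2.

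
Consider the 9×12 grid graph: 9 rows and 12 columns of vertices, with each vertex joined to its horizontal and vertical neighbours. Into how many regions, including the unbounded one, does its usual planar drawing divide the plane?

89

The grid has V = 9·12 = 108 vertices and E = 9·11 + 12·8 = 195 edges.
F = 2 − V + E = 2 − 108 + 195 = 89.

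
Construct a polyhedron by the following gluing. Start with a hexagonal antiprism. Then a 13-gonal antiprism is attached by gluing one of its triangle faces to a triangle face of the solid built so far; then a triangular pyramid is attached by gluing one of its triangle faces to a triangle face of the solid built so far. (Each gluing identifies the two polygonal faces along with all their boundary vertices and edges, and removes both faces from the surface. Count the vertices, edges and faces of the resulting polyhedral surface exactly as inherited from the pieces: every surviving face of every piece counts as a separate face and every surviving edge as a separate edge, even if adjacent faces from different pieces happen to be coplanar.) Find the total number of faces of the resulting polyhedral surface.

42

A hexagonal antiprism: V=12, E=24, F=14.
Attach a 13-gonal antiprism (V=26, E=52, F=28) along a 3-gon: merge 3 vertices and 3 edges, delete both glued faces → V=35, E=73, F=40.
Attach a triangular pyramid (V=4, E=6, F=4) along a 3-gon: merge 3 vertices and 3 edges, delete both glued faces → V=36, E=76, F=42.
Check: V − E + F = 36 − 76 + 42 = 2.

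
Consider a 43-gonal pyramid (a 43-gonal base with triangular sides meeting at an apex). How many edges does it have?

A pyramid on an n-gon base has one n-gon and n triangles: V = 43 + 1 = 44, E = 2·43 = 86, F = 43 + 1 = 44.
Check: V − E + F = 44 − 86 + 44 = 2.

86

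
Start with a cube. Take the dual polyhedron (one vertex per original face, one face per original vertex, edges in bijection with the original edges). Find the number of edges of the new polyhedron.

12

The base solid has V = 8, E = 12, F = 6.
The dual swaps V and F and preserves E: V′ = F = 6, E′ = E = 12, F′ = V = 8.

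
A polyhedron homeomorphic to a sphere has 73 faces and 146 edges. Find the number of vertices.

Here V − E + F = 2.
V = 2 + E − F = 2 + 146 − 73 = 75.

75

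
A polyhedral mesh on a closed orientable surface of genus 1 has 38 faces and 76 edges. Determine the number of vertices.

38

For a closed orientable surface of genus 1, χ = 2 − 2·1 = 0.
V = 0 + E − F = 0 + 76 − 38 = 38.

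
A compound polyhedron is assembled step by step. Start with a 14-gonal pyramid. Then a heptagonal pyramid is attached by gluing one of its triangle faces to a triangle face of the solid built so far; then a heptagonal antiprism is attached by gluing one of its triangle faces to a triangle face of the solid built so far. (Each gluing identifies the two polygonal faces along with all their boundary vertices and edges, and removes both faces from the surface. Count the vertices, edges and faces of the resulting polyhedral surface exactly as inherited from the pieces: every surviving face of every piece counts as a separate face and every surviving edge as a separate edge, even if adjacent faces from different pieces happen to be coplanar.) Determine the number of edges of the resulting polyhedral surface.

A 14-gonal pyramid: V=15, E=28, F=15.
Attach a heptagonal pyramid (V=8, E=14, F=8) along a 3-gon: merge 3 vertices and 3 edges, delete both glued faces → V=20, E=39, F=21.
Attach a heptagonal antiprism (V=14, E=28, F=16) along a 3-gon: merge 3 vertices and 3 edges, delete both glued faces → V=31, E=64, F=35.
Check: V − E + F = 31 − 64 + 35 = 2.

64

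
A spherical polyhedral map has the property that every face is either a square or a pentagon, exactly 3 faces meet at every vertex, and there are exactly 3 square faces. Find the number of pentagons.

6

Let x be the number of pentagons; then F = 3 + x.
Edge–face incidences: 2E = 4·3 + 5·x = 12 + 5x.
Every vertex has degree 3, so 3V = 2E.
Euler: V − E + F = 2 ⇒ (2E)/3 − E + (3 + x) = 2.
Multiply by 6: 2·(2E) − 3·(2E) + 6·(3 + x) = 12, i.e. 18 + 6x − (12 + 5x) = 12.
Collecting terms: x + 6 = 12, so x = 6.
Then 2E = 12 + 5·6 = 42, so E = 21, V = 2E/3 = 14, F = 3 + 6 = 9.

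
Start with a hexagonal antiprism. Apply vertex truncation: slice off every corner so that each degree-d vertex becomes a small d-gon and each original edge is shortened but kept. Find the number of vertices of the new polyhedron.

The base solid has V = 12, E = 24, F = 14.
Truncation replaces each original edge-end by a new vertex, so V′ = 2E = 48.
Each original edge survives, and each old vertex of degree d contributes d new edges; summing degrees gives Σd = 2E, so E′ = E + 2E = 3E = 72.
Each original face survives and each original vertex becomes one new face: F′ = F + V = 26.

48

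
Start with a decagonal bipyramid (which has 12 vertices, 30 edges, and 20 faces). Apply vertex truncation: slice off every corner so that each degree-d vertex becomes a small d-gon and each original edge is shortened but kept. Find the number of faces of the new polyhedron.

32

Truncation replaces each original edge-end by a new vertex, so V′ = 2E = 60.
Each original edge survives, and each old vertex of degree d contributes d new edges; summing degrees gives Σd = 2E, so E′ = E + 2E = 3E = 90.
Each original face survives and each original vertex becomes one new face: F′ = F + V = 32.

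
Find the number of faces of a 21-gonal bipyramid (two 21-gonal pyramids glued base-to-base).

A bipyramid over an n-gon has 2n triangular faces and n + 2 vertices: V = 21 + 2 = 23, E = 3·21 = 63, F = 2·21 = 42.
Check: V − E + F = 23 − 63 + 42 = 2.

42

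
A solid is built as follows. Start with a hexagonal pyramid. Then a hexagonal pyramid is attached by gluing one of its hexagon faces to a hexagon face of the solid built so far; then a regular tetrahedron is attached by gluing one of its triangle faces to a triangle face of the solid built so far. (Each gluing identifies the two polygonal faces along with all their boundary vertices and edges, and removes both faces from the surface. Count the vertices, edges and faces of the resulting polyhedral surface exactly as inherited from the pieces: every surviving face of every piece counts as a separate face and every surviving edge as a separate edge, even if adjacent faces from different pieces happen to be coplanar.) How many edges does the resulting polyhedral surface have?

21

A hexagonal pyramid: V=7, E=12, F=7.
Attach a hexagonal pyramid (V=7, E=12, F=7) along a 6-gon: merge 6 vertices and 6 edges, delete both glued faces → V=8, E=18, F=12.
Attach a regular tetrahedron (V=4, E=6, F=4) along a 3-gon: merge 3 vertices and 3 edges, delete both glued faces → V=9, E=21, F=14.
Check: V − E + F = 9 − 21 + 14 = 2.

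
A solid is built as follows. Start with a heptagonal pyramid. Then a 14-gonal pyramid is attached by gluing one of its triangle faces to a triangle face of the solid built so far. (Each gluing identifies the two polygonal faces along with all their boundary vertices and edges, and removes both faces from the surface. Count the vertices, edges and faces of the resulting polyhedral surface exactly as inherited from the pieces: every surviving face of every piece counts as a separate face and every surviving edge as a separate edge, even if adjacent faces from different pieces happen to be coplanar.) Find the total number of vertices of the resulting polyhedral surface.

20

A heptagonal pyramid: V=8, E=14, F=8.
Attach a 14-gonal pyramid (V=15, E=28, F=15) along a 3-gon: merge 3 vertices and 3 edges, delete both glued faces → V=20, E=39, F=21.
Check: V − E + F = 20 − 39 + 21 = 2.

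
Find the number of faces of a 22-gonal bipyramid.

44

A bipyramid over an n-gon has 2n triangular faces and n + 2 vertices: V = 22 + 2 = 24, E = 3·22 = 66, F = 2·22 = 44.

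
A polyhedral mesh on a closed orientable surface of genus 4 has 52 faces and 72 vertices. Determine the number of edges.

130

For a closed orientable surface of genus 4, χ = 2 − 2·4 = -6.
E = V + F − (-6) = 72 + 52 − (-6) = 130.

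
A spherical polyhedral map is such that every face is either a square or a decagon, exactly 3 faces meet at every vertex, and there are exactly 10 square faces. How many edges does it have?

30

Let x be the number of decagons; then F = 10 + x.
Edge–face incidences: 2E = 4·10 + 10·x = 40 + 10x.
Every vertex has degree 3, so 3V = 2E.
Euler: V − E + F = 2 ⇒ (2E)/3 − E + (10 + x) = 2.
Multiply by 6: 2·(2E) − 3·(2E) + 6·(10 + x) = 12, i.e. 60 + 6x − (40 + 10x) = 12.
Collecting terms: −4x + 20 = 12, so −4x = −8, so x = 2.
Then 2E = 40 + 10·2 = 60, so E = 30, V = 2E/3 = 20, F = 10 + 2 = 12.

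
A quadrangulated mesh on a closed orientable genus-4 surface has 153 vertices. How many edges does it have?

318

χ = 2 − 2·4 = -6, and every face is a square so 4F = 2E.
V − E + F = -6 with E = 4F/2 gives 153 − (4/2 − 1)·F = -6, so F = 159 and E = 318.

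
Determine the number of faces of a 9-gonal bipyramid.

A bipyramid over an n-gon has 2n triangular faces and n + 2 vertices: V = 9 + 2 = 11, E = 3·9 = 27, F = 2·9 = 18.

18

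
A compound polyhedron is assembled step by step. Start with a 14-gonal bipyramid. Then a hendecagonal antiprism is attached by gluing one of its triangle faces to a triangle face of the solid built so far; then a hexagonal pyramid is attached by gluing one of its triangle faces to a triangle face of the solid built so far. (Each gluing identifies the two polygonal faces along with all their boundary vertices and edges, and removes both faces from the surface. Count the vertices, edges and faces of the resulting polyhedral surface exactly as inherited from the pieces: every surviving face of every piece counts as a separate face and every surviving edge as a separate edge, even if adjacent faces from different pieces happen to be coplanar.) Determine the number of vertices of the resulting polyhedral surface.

39

A 14-gonal bipyramid: V=16, E=42, F=28.
Attach a hendecagonal antiprism (V=22, E=44, F=24) along a 3-gon: merge 3 vertices and 3 edges, delete both glued faces → V=35, E=83, F=50.
Attach a hexagonal pyramid (V=7, E=12, F=7) along a 3-gon: merge 3 vertices and 3 edges, delete both glued faces → V=39, E=92, F=55.
Check: V − E + F = 39 − 92 + 55 = 2.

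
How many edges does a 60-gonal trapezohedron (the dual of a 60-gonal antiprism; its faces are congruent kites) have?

240

The n-trapezohedron (dual of the n-antiprism) has V = 2·60 + 2 = 122, E = 4·60 = 240, F = 2·60 = 120.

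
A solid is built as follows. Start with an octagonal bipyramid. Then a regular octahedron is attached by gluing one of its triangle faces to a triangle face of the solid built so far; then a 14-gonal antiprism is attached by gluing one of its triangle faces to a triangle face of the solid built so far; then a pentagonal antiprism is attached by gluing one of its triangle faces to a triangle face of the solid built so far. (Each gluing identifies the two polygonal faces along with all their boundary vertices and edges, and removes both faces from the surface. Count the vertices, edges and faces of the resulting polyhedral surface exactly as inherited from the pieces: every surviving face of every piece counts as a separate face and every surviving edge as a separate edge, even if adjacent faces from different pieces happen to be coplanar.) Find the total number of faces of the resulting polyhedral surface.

60

An octagonal bipyramid: V=10, E=24, F=16.
Attach a regular octahedron (V=6, E=12, F=8) along a 3-gon: merge 3 vertices and 3 edges, delete both glued faces → V=13, E=33, F=22.
Attach a 14-gonal antiprism (V=28, E=56, F=30) along a 3-gon: merge 3 vertices and 3 edges, delete both glued faces → V=38, E=86, F=50.
Attach a pentagonal antiprism (V=10, E=20, F=12) along a 3-gon: merge 3 vertices and 3 edges, delete both glued faces → V=45, E=103, F=60.
Check: V − E + F = 45 − 103 + 60 = 2.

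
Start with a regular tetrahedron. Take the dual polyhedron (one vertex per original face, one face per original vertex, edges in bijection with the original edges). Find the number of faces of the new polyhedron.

4

The base solid has V = 4, E = 6, F = 4.
The dual swaps V and F and preserves E: V′ = F = 4, E′ = E = 6, F′ = V = 4.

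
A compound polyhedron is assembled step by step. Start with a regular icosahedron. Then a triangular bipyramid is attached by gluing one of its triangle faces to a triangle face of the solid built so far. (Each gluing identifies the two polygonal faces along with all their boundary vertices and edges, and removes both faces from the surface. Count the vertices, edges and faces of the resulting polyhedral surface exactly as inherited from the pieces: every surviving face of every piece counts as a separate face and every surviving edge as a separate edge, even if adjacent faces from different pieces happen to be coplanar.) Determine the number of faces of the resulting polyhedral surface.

24

A regular icosahedron: V=12, E=30, F=20.
Attach a triangular bipyramid (V=5, E=9, F=6) along a 3-gon: merge 3 vertices and 3 edges, delete both glued faces → V=14, E=36, F=24.
Check: V − E + F = 14 − 36 + 24 = 2.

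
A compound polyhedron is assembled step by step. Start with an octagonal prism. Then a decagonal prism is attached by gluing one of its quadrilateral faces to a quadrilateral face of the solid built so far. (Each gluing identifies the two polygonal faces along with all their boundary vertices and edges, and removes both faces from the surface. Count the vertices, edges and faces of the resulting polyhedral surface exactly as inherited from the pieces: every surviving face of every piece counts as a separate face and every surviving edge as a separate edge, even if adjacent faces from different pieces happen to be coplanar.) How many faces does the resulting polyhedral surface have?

20

An octagonal prism: V=16, E=24, F=10.
Attach a decagonal prism (V=20, E=30, F=12) along a 4-gon: merge 4 vertices and 4 edges, delete both glued faces → V=32, E=50, F=20.
Check: V − E + F = 32 − 50 + 20 = 2.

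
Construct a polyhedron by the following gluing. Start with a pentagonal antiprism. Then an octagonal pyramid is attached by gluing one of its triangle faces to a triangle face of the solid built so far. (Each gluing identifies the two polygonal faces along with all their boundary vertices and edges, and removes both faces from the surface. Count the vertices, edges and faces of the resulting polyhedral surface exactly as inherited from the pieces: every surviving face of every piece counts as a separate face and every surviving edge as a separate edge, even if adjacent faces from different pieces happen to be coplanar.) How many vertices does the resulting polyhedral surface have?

A pentagonal antiprism: V=10, E=20, F=12.
Attach an octagonal pyramid (V=9, E=16, F=9) along a 3-gon: merge 3 vertices and 3 edges, delete both glued faces → V=16, E=33, F=19.
Check: V − E + F = 16 − 33 + 19 = 2.

16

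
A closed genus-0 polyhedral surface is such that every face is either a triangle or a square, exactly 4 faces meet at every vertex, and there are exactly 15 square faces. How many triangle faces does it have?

Let x be the number of triangles; then F = 15 + x.
Edge–face incidences: 2E = 4·15 + 3·x = 60 + 3x.
Every vertex has degree 4, so 4V = 2E.
Euler: V − E + F = 2 ⇒ (2E)/4 − E + (15 + x) = 2.
Multiply by 8: 2·(2E) − 4·(2E) + 8·(15 + x) = 16, i.e. 120 + 8x − 2·(60 + 3x) = 16.
Collecting terms: 2x = 16, so x = 8.
Then 2E = 60 + 3·8 = 84, so E = 42, V = 2E/4 = 21, F = 15 + 8 = 23.

8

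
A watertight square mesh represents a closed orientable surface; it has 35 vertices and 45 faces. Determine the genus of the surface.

Every face is a square, so 2E = 4·45 = 180, giving E = 90.
χ = V − E + F = 35 − 90 + 45 = -10.
For a closed orientable surface χ = 2 − 2g, so g = (2 − (-10))/2 = 6.

6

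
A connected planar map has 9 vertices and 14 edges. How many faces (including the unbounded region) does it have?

7

Euler's formula for a connected plane graph: V − E + F = 2, so F = 2 − 9 + 14 = 7.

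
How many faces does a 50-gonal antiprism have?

102

An antiprism on an n-gon has two n-gon caps and 2n triangles: V = 2·50 = 100, E = 4·50 = 200, F = 2·50 + 2 = 102.
Check: V − E + F = 100 − 200 + 102 = 2.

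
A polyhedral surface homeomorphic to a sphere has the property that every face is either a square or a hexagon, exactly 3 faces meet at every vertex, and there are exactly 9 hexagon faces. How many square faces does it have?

6

Let x be the number of squares; then F = 9 + x.
Edge–face incidences: 2E = 6·9 + 4·x = 54 + 4x.
Every vertex has degree 3, so 3V = 2E.
Euler: V − E + F = 2 ⇒ (2E)/3 − E + (9 + x) = 2.
Multiply by 6: 2·(2E) − 3·(2E) + 6·(9 + x) = 12, i.e. 54 + 6x − (54 + 4x) = 12.
Collecting terms: 2x = 12, so x = 6.
Then 2E = 54 + 4·6 = 78, so E = 39, V = 2E/3 = 26, F = 9 + 6 = 15.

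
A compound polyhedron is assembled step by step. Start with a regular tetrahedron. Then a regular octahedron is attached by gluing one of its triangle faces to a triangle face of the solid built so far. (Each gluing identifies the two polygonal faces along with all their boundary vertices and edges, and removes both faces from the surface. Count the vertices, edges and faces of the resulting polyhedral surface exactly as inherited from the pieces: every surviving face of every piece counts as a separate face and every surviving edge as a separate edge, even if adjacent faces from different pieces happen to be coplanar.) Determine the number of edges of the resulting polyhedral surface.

15

A regular tetrahedron: V=4, E=6, F=4.
Attach a regular octahedron (V=6, E=12, F=8) along a 3-gon: merge 3 vertices and 3 edges, delete both glued faces → V=7, E=15, F=10.
Check: V − E + F = 7 − 15 + 10 = 2.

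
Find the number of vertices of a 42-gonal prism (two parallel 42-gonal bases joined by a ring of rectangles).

84

A prism on an n-gon has two n-gon bases and n rectangular sides: V = 2·42 = 84, E = 3·42 = 126, F = 42 + 2 = 44.
Check: V − E + F = 84 − 126 + 44 = 2.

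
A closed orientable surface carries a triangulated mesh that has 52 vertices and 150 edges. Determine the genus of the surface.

Every face is a triangle and each edge borders two faces, so 3F = 2·150, giving F = 100.
χ = V − E + F = 52 − 150 + 100 = 2.
For a closed orientable surface χ = 2 − 2g, so g = (2 − (2))/2 = 0.

0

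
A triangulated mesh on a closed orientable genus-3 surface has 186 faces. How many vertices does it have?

89

χ = 2 − 2·3 = -4, and every face is a triangle so 3F = 2E.
E = 3·186/2 = 279. Then V = -4 + E − F = -4 + 279 − 186 = 89.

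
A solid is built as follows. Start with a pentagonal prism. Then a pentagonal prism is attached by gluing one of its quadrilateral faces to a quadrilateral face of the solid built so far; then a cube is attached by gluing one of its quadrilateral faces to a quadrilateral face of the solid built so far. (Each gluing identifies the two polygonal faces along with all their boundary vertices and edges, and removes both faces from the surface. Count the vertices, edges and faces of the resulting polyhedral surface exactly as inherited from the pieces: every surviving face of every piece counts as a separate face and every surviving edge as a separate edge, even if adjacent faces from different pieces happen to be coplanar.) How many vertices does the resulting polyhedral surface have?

20

A pentagonal prism: V=10, E=15, F=7.
Attach a pentagonal prism (V=10, E=15, F=7) along a 4-gon: merge 4 vertices and 4 edges, delete both glued faces → V=16, E=26, F=12.
Attach a cube (V=8, E=12, F=6) along a 4-gon: merge 4 vertices and 4 edges, delete both glued faces → V=20, E=34, F=16.
Check: V − E + F = 20 − 34 + 16 = 2.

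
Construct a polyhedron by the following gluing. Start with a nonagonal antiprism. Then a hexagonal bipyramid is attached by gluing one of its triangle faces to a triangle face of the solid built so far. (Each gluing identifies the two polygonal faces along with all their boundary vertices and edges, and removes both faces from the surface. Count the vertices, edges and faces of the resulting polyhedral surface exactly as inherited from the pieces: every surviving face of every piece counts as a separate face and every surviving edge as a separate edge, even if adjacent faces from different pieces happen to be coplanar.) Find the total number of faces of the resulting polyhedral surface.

A nonagonal antiprism: V=18, E=36, F=20.
Attach a hexagonal bipyramid (V=8, E=18, F=12) along a 3-gon: merge 3 vertices and 3 edges, delete both glued faces → V=23, E=51, F=30.
Check: V − E + F = 23 − 51 + 30 = 2.

30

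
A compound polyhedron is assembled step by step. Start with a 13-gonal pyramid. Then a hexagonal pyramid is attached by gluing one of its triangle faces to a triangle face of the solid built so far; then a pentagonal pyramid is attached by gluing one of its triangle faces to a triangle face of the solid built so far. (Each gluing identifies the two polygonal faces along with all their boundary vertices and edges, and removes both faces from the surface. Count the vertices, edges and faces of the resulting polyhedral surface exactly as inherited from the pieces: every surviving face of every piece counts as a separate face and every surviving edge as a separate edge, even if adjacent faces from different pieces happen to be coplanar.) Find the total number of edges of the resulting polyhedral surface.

42

A 13-gonal pyramid: V=14, E=26, F=14.
Attach a hexagonal pyramid (V=7, E=12, F=7) along a 3-gon: merge 3 vertices and 3 edges, delete both glued faces → V=18, E=35, F=19.
Attach a pentagonal pyramid (V=6, E=10, F=6) along a 3-gon: merge 3 vertices and 3 edges, delete both glued faces → V=21, E=42, F=23.
Check: V − E + F = 21 − 42 + 23 = 2.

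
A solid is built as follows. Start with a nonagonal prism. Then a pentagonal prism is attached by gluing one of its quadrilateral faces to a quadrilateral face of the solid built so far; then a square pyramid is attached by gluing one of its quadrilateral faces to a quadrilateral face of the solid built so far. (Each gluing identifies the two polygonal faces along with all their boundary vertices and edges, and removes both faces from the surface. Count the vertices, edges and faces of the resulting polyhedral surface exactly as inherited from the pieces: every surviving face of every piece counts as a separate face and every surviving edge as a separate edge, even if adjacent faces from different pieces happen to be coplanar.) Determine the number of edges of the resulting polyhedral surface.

42

A nonagonal prism: V=18, E=27, F=11.
Attach a pentagonal prism (V=10, E=15, F=7) along a 4-gon: merge 4 vertices and 4 edges, delete both glued faces → V=24, E=38, F=16.
Attach a square pyramid (V=5, E=8, F=5) along a 4-gon: merge 4 vertices and 4 edges, delete both glued faces → V=25, E=42, F=19.
Check: V − E + F = 25 − 42 + 19 = 2.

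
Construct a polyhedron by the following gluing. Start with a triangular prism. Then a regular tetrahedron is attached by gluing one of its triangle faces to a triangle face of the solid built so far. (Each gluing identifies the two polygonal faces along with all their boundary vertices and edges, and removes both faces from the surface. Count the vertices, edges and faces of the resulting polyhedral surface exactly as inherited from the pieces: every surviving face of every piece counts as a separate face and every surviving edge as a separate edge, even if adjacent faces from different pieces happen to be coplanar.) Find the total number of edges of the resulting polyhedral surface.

A triangular prism: V=6, E=9, F=5.
Attach a regular tetrahedron (V=4, E=6, F=4) along a 3-gon: merge 3 vertices and 3 edges, delete both glued faces → V=7, E=12, F=7.
Check: V − E + F = 7 − 12 + 7 = 2.

12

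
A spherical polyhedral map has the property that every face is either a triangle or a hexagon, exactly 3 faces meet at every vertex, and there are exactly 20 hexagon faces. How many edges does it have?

Let x be the number of triangles; then F = 20 + x.
Edge–face incidences: 2E = 6·20 + 3·x = 120 + 3x.
Every vertex has degree 3, so 3V = 2E.
Euler: V − E + F = 2 ⇒ (2E)/3 − E + (20 + x) = 2.
Multiply by 6: 2·(2E) − 3·(2E) + 6·(20 + x) = 12, i.e. 120 + 6x − (120 + 3x) = 12.
Collecting terms: 3x = 12, so x = 4.
Then 2E = 120 + 3·4 = 132, so E = 66, V = 2E/3 = 44, F = 20 + 4 = 24.

66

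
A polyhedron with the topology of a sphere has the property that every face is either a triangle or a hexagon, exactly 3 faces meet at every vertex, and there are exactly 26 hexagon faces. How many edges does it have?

Let x be the number of triangles; then F = 26 + x.
Edge–face incidences: 2E = 6·26 + 3·x = 156 + 3x.
Every vertex has degree 3, so 3V = 2E.
Euler: V − E + F = 2 ⇒ (2E)/3 − E + (26 + x) = 2.
Multiply by 6: 2·(2E) − 3·(2E) + 6·(26 + x) = 12, i.e. 156 + 6x − (156 + 3x) = 12.
Collecting terms: 3x = 12, so x = 4.
Then 2E = 156 + 3·4 = 168, so E = 84, V = 2E/3 = 56, F = 26 + 4 = 30.

84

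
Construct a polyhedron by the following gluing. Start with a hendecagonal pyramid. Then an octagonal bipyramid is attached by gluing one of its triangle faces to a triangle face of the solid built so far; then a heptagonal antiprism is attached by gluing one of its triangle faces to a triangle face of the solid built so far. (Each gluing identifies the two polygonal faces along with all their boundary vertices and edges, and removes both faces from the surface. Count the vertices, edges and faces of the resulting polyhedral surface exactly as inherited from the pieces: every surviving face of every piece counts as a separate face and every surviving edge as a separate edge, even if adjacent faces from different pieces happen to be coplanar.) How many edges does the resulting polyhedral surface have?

68

A hendecagonal pyramid: V=12, E=22, F=12.
Attach an octagonal bipyramid (V=10, E=24, F=16) along a 3-gon: merge 3 vertices and 3 edges, delete both glued faces → V=19, E=43, F=26.
Attach a heptagonal antiprism (V=14, E=28, F=16) along a 3-gon: merge 3 vertices and 3 edges, delete both glued faces → V=30, E=68, F=40.
Check: V − E + F = 30 − 68 + 40 = 2.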